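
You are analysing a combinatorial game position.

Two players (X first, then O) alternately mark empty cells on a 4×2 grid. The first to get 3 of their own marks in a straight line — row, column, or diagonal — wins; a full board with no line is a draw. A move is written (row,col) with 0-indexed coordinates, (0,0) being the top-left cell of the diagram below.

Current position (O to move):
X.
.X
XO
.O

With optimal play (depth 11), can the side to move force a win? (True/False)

[X./.X/XO/.O] O move#1: (0,1):-1/XO/.X/XO/.O, (1,0):+0/X./OX/XO/.O*, (3,0):-1/X./.X/XO/OO
[X./OX/XO/.O] X move#2: (0,1):+0/XX/OX/XO/.O*, (3,0):+0/X./OX/XO/XO
[XX/OX/XO/.O] O move#3: (3,0):+0/XX/OX/XO/OO*
[XX/OX/XO/OO] end (terminal +0, X#4); searched X./.X/XO/.O to 11

O winning at [X./.X/XO/.O]: False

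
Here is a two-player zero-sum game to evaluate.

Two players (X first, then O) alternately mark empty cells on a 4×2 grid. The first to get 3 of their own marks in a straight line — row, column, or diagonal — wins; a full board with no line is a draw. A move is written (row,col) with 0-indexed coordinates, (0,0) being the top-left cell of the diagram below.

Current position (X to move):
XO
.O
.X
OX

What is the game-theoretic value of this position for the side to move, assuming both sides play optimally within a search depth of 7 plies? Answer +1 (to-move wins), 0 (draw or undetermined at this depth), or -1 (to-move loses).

ply 1, X at XO/.O/.X/OX | (1,0)=+0→XO/XO/.X/OX*; (2,0)=+0→XO/.O/XX/OX
ply 2, O at XO/XO/.X/OX | (2,0)=+0→XO/XO/OX/OX*
ply 3: XO/XO/OX/OX is terminal +0 (X); from XO/.O/.X/OX depth 7

value(XO/.O/.X/OX, X) = 0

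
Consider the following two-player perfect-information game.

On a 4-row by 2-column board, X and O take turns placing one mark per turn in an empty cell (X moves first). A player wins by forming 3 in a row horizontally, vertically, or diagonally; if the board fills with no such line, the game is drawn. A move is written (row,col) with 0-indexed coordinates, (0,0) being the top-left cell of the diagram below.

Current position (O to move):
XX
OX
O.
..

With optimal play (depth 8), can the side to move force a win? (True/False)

O winning at [XX/OX/O./..]: True

p1 O@[XX/OX/O./..]: (2,1)[XX/OX/OO/..]+0 (3,0)[XX/OX/O./O.]+1* (3,1)[XX/OX/O./.O]-1
p2 X@[XX/OX/O./O.] terminal -1; root [XX/OX/O./..] d8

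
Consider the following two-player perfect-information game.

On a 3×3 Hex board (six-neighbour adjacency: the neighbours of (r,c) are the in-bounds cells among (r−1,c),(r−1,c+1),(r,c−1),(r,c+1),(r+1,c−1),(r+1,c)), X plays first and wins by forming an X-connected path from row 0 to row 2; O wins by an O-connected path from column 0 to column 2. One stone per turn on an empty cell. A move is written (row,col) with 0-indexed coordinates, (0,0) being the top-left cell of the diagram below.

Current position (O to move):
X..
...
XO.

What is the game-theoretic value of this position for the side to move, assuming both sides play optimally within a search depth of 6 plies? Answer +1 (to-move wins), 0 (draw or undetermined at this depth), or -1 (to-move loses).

value(X../.../XO., O) = -1

p1 O@[X../.../XO.]: (0,1)[XO./.../XO.]-1* (0,2)[X.O/.../XO.]-1 (1,0)[X../O../XO.]-1 (1,1)[X../.O./XO.]-1 (1,2)[X../..O/XO.]-1 (2,2)[X../.../XOO]-1
p2 X@[XO./.../XO.]: (0,2)[XOX/.../XO.]+1* (1,0)[XO./X../XO.]+1 (1,1)[XO./.X./XO.]+1 (1,2)[XO./..X/XO.]+1 (2,2)[XO./.../XOX]+1
p3 O@[XOX/.../XO.]: (1,0)[XOX/O../XO.]-1* (1,1)[XOX/.O./XO.]-1 (1,2)[XOX/..O/XO.]-1 (2,2)[XOX/.../XOO]-1
p4 X@[XOX/O../XO.]: (1,1)[XOX/OX./XO.]+1* (1,2)[XOX/O.X/XO.]+1 (2,2)[XOX/O../XOX]+1
p5 O@[XOX/OX./XO.] terminal -1; root [X../.../XO.] d6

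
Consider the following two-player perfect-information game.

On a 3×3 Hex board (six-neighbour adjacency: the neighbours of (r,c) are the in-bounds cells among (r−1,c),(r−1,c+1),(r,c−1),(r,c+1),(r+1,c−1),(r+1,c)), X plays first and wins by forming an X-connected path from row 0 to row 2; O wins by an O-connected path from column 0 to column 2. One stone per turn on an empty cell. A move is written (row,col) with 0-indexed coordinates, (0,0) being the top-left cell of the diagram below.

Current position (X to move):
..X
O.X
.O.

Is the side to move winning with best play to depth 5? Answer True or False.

[..X/O.X/.O.] X move#1: (0,0):-1/X.X/O.X/.O., (0,1):-1/.XX/O.X/.O., (1,1):+1/..X/OXX/.O.*, (2,0):+1/..X/O.X/XO., (2,2):+1/..X/O.X/.OX
[..X/OXX/.O.] O move#2: (0,0):-1/O.X/OXX/.O.*, (0,1):-1/.OX/OXX/.O., (2,0):-1/..X/OXX/OO., (2,2):-1/..X/OXX/.OO
[O.X/OXX/.O.] X move#3: (0,1):+1/OXX/OXX/.O.*, (2,0):+1/O.X/OXX/XO., (2,2):+1/O.X/OXX/.OX
[OXX/OXX/.O.] O move#4: (2,0):-1/OXX/OXX/OO.*, (2,2):-1/OXX/OXX/.OO
[OXX/OXX/OO.] X move#5: (2,2):+1/OXX/OXX/OOX*
[OXX/OXX/OOX] end (terminal -1, O#6); searched ..X/O.X/.O. to 5

X winning at [..X/O.X/.O.]: True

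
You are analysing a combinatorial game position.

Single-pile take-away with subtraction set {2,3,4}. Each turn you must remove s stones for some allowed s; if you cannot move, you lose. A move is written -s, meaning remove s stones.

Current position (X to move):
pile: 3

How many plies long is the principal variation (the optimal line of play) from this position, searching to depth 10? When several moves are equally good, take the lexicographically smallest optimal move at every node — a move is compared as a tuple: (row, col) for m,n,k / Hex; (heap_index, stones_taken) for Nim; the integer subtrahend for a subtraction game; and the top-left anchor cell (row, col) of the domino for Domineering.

ply 1, X at 3 | -2=+1→1*; -3=+1→0
ply 2: 1 is terminal -1 (O); from 3 depth 10

PV length from [3]: 1 ply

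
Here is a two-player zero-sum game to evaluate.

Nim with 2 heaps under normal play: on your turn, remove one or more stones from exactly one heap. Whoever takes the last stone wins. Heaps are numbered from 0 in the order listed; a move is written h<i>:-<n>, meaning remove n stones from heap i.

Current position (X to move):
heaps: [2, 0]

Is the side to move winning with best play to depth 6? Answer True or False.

ply 1, X at (2,0) | h0:-1=-1→(1,0); h0:-2=+1→(0,0)*
ply 2: (0,0) is terminal -1 (O); from (2,0) depth 6

X winning at [(2,0)]: True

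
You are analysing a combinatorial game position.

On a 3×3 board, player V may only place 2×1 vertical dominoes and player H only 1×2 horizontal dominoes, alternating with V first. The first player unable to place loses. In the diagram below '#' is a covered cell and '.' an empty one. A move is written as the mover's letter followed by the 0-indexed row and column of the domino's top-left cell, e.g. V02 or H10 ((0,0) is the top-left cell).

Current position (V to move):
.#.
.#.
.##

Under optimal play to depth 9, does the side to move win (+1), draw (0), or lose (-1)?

ply 1, V at .#./.#./.## | V00=+1→##./##./.##*; V02=+1→.##/.##/.##; V10=+1→.#./##./###
ply 2: ##./##./.## is terminal -1 (H); from .#./.#./.## depth 9

value(.#./.#./.##, V) = +1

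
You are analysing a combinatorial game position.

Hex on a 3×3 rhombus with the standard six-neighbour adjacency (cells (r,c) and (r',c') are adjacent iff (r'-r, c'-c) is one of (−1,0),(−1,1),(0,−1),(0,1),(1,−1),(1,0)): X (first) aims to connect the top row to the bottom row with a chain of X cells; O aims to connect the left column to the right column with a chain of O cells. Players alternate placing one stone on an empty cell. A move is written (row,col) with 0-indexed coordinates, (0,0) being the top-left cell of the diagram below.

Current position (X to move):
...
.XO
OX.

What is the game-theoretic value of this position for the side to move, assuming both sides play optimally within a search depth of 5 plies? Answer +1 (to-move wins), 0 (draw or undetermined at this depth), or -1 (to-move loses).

[.../.XO/OX.] X move#1: (0,0):+1/X../.XO/OX.*, (0,1):+1/.X./.XO/OX., (0,2):+1/..X/.XO/OX., (1,0):+1/.../XXO/OX., (2,2):+1/.../.XO/OXX
[X../.XO/OX.] O move#2: (0,1):-1/XO./.XO/OX.*, (0,2):-1/X.O/.XO/OX., (1,0):-1/X../OXO/OX., (2,2):-1/X../.XO/OXO
[XO./.XO/OX.] X move#3: (0,2):+1/XOX/.XO/OX.*, (1,0):+1/XO./XXO/OX., (2,2):+1/XO./.XO/OXX
[XOX/.XO/OX.] end (terminal -1, O#4); searched .../.XO/OX. to 5

value(.../.XO/OX., X) = +1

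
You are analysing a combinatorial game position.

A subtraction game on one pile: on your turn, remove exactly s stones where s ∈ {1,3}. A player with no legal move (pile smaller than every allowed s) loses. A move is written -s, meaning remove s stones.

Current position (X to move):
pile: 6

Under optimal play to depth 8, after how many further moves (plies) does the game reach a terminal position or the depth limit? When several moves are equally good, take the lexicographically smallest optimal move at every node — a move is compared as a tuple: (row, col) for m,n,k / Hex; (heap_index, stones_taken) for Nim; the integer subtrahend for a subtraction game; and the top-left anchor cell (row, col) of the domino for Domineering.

ply 1, X at 6 | -1=-1→5*; -3=-1→3
ply 2, O at 5 | -1=+1→4*; -3=+1→2
ply 3, X at 4 | -1=-1→3*; -3=-1→1
ply 4, O at 3 | -1=+1→2*; -3=+1→0
ply 5, X at 2 | -1=-1→1*
ply 6, O at 1 | -1=+1→0*
ply 7: 0 is terminal -1 (X); from 6 depth 8

PV length from [6]: 6 plies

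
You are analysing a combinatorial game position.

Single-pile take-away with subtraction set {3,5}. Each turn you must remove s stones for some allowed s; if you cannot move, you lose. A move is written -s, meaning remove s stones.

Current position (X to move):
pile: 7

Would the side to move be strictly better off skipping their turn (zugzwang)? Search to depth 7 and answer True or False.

ply 1, X at 7 | -3=-1→4; -5=+1→2*
ply 2: 2 is terminal -1 (O); from 7 depth 7
pass branch (O moves first from the same position):
  | ply 1, O at 7 | -3=-1→4; -5=+1→2*
  | ply 2: 2 is terminal -1 (X); from 7 depth 7
X moving scores +1; X passing scores -1

zugzwang(7, X) = False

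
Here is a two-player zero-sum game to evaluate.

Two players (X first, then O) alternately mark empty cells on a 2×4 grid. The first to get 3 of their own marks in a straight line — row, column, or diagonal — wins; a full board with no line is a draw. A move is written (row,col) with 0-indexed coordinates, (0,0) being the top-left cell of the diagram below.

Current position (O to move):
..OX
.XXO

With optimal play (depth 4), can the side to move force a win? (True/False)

[..OX/.XXO] O move#1: (0,0):-1/O.OX/.XXO, (0,1):-1/.OOX/.XXO, (1,0):+0/..OX/OXXO*
[..OX/OXXO] X move#2: (0,0):+0/X.OX/OXXO*, (0,1):+0/.XOX/OXXO
[X.OX/OXXO] O move#3: (0,1):+0/XOOX/OXXO*
[XOOX/OXXO] end (terminal +0, X#4); searched ..OX/.XXO to 4

O winning at [..OX/.XXO]: False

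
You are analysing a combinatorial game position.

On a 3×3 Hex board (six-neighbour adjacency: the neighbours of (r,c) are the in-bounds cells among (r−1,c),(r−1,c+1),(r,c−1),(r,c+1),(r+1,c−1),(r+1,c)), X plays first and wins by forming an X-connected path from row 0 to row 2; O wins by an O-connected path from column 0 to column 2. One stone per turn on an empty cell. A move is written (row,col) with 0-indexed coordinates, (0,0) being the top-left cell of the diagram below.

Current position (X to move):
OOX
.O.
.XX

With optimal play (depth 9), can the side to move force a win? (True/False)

X winning at [OOX/.O./.XX]: True

ply 1, X at OOX/.O./.XX | (1,0)=-1→OOX/XO./.XX; (1,2)=+1→OOX/.OX/.XX*; (2,0)=-1→OOX/.O./XXX
ply 2: OOX/.OX/.XX is terminal -1 (O); from OOX/.O./.XX depth 9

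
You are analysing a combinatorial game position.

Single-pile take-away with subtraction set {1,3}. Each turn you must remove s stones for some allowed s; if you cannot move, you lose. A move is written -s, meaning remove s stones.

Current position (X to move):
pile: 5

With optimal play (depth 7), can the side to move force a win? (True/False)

X winning at [5]: True

ply 1, X at 5 | -1=+1→4*; -3=+1→2
ply 2, O at 4 | -1=-1→3*; -3=-1→1
ply 3, X at 3 | -1=+1→2*; -3=+1→0
ply 4, O at 2 | -1=-1→1*
ply 5, X at 1 | -1=+1→0*
ply 6: 0 is terminal -1 (O); from 5 depth 7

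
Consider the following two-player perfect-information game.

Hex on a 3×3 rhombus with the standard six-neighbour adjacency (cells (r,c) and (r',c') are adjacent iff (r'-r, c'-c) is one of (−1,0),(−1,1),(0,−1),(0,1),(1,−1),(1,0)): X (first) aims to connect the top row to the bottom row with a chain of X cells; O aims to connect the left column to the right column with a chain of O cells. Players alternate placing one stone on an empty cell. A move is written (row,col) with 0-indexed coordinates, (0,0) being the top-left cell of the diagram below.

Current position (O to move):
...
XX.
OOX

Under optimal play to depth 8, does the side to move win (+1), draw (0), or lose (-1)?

[.../XX./OOX] O move#1: (0,0):-1/O../XX./OOX, (0,1):-1/.O./XX./OOX, (0,2):-1/..O/XX./OOX, (1,2):+1/.../XXO/OOX*
[.../XXO/OOX] end (terminal -1, X#2); searched .../XX./OOX to 8

value(.../XX./OOX, O) = +1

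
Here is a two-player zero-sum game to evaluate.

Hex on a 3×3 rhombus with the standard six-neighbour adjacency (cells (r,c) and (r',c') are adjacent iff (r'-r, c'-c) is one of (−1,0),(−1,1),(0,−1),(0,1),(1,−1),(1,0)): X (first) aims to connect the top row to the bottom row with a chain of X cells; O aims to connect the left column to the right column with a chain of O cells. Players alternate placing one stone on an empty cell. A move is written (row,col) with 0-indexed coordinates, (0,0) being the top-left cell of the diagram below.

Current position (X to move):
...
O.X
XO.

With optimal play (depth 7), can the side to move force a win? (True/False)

p1 X@[.../O.X/XO.]: (0,0)[X../O.X/XO.]-1 (0,1)[.X./O.X/XO.]-1 (0,2)[..X/O.X/XO.]+1* (1,1)[.../OXX/XO.]+1 (2,2)[.../O.X/XOX]-1
p2 O@[..X/O.X/XO.]: (0,0)[O.X/O.X/XO.]-1* (0,1)[.OX/O.X/XO.]-1 (1,1)[..X/OOX/XO.]-1 (2,2)[..X/O.X/XOO]-1
p3 X@[O.X/O.X/XO.]: (0,1)[OXX/O.X/XO.]+1* (1,1)[O.X/OXX/XO.]+1 (2,2)[O.X/O.X/XOX]+1
p4 O@[OXX/O.X/XO.]: (1,1)[OXX/OOX/XO.]-1* (2,2)[OXX/O.X/XOO]-1
p5 X@[OXX/OOX/XO.]: (2,2)[OXX/OOX/XOX]+1*
p6 O@[OXX/OOX/XOX] terminal -1; root [.../O.X/XO.] d7

X winning at [.../O.X/XO.]: True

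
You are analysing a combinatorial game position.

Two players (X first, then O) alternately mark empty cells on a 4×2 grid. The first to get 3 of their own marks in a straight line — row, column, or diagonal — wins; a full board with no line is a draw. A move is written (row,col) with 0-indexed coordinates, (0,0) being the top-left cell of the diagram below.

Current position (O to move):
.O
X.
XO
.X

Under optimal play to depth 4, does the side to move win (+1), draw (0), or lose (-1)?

ply 1, O at .O/X./XO/.X | (0,0)=-1→OO/X./XO/.X; (1,1)=+1→.O/XO/XO/.X*; (3,0)=-1→.O/X./XO/OX
ply 2: .O/XO/XO/.X is terminal -1 (X); from .O/X./XO/.X depth 4

value(.O/X./XO/.X, O) = +1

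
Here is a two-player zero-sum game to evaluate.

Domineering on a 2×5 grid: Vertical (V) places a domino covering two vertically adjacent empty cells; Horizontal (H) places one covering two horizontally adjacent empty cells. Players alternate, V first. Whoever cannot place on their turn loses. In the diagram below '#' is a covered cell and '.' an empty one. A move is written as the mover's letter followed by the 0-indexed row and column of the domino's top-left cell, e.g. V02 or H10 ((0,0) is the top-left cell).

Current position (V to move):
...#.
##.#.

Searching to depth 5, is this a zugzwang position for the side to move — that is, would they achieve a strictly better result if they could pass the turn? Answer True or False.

zugzwang(...#./##.#., V) = False

[...#./##.#.] V move#1: V02:+1/..##./####.*, V04:-1/...##/##.##
[..##./####.] H move#2: H00:-1/####./####.*
[####./####.] V move#3: V04:+1/#####/#####*
[#####/#####] end (terminal -1, H#4); searched ...#./##.#. to 5
if V skipped the turn, H would face:
~ [...#./##.#.] H move#1: H00:-1/##.#./##.#.*, H01:-1/.###./##.#.
~ [##.#./##.#.] V move#2: V02:+1/####./####.*, V04:+1/##.##/##.##
~ [####./####.] end (terminal -1, H#3); searched ...#./##.#. to 5
compare (V): move=+1 vs pass=+1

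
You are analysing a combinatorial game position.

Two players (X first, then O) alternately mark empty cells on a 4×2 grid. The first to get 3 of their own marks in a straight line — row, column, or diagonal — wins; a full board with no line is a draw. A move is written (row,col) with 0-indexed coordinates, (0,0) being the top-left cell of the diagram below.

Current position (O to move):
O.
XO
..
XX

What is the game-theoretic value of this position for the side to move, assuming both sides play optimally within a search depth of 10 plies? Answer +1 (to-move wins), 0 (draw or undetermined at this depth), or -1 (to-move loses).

ply 1, O at O./XO/../XX | (0,1)=-1→OO/XO/../XX; (2,0)=+0→O./XO/O./XX*; (2,1)=-1→O./XO/.O/XX
ply 2, X at O./XO/O./XX | (0,1)=+0→OX/XO/O./XX*; (2,1)=+0→O./XO/OX/XX
ply 3, O at OX/XO/O./XX | (2,1)=+0→OX/XO/OO/XX*
ply 4: OX/XO/OO/XX is terminal +0 (X); from O./XO/../XX depth 10

value(O./XO/../XX, O) = 0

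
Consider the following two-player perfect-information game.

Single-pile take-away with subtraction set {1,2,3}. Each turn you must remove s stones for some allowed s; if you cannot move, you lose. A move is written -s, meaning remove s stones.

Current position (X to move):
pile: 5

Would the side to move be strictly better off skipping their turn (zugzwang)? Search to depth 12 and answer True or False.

zugzwang(5, X) = False

p1 X@[5]: -1[4]+1* -2[3]-1 -3[2]-1
p2 O@[4]: -1[3]-1* -2[2]-1 -3[1]-1
p3 X@[3]: -1[2]-1 -2[1]-1 -3[0]+1*
p4 O@[0] terminal -1; root [5] d12
if X skipped the turn, O would face:
~ p1 O@[5]: -1[4]+1* -2[3]-1 -3[2]-1
~ p2 X@[4]: -1[3]-1* -2[2]-1 -3[1]-1
~ p3 O@[3]: -1[2]-1 -2[1]-1 -3[0]+1*
~ p4 X@[0] terminal -1; root [5] d12
compare (X): move=+1 vs pass=-1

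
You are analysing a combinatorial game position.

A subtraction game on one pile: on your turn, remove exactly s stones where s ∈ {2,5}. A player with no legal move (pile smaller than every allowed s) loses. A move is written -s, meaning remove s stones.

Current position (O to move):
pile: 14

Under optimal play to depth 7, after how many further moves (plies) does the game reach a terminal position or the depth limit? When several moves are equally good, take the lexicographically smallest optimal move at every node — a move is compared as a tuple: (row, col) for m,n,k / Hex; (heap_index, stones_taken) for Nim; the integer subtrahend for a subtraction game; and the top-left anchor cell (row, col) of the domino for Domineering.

PV length from [14]: 4 plies

p1 O@[14]: -2[12]-1* -5[9]-1
p2 X@[12]: -2[10]-1 -5[7]+1*
p3 O@[7]: -2[5]-1* -5[2]-1
p4 X@[5]: -2[3]-1 -5[0]+1*
p5 O@[0] terminal -1; root [14] d7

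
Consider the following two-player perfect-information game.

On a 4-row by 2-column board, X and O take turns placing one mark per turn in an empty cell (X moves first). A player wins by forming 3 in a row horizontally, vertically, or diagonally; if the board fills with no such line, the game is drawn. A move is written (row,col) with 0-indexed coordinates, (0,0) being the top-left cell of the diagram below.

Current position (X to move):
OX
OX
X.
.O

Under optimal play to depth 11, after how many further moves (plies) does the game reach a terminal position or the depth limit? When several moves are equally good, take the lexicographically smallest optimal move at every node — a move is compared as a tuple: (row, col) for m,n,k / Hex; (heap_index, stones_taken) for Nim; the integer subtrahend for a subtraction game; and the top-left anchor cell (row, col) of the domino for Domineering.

PV length from [OX/OX/X./.O]: 1 ply

[OX/OX/X./.O] X move#1: (2,1):+1/OX/OX/XX/.O*, (3,0):+0/OX/OX/X./XO
[OX/OX/XX/.O] end (terminal -1, O#2); searched OX/OX/X./.O to 11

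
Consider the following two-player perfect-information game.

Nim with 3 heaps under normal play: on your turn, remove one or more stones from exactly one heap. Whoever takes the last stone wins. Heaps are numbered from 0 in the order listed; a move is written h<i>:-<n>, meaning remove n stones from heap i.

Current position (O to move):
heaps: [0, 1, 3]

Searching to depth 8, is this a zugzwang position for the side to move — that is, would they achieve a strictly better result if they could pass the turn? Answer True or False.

zugzwang((0,1,3), O) = False

ply 1, O at (0,1,3) | h1:-1=-1→(0,0,3); h2:-1=-1→(0,1,2); h2:-2=+1→(0,1,1)*; h2:-3=-1→(0,1,0)
ply 2, X at (0,1,1) | h1:-1=-1→(0,0,1)*; h2:-1=-1→(0,1,0)
ply 3, O at (0,0,1) | h2:-1=+1→(0,0,0)*
ply 4: (0,0,0) is terminal -1 (X); from (0,1,3) depth 8
if O skipped the turn, X would face:
~ ply 1, X at (0,1,3) | h1:-1=-1→(0,0,3); h2:-1=-1→(0,1,2); h2:-2=+1→(0,1,1)*; h2:-3=-1→(0,1,0)
~ ply 2, O at (0,1,1) | h1:-1=-1→(0,0,1)*; h2:-1=-1→(0,1,0)
~ ply 3, X at (0,0,1) | h2:-1=+1→(0,0,0)*
~ ply 4: (0,0,0) is terminal -1 (O); from (0,1,3) depth 8
compare (O): move=+1 vs pass=-1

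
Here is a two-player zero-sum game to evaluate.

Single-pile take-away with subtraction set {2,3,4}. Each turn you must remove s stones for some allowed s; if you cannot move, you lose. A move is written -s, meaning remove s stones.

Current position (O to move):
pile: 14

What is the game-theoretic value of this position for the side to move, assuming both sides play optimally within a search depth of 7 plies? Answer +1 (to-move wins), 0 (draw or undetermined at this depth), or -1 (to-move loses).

value(14, O) = +1

p1 O@[14]: -2[12]+1* -3[11]-1 -4[10]-1
p2 X@[12]: -2[10]-1* -3[9]-1 -4[8]-1
p3 O@[10]: -2[8]-1 -3[7]+1* -4[6]+1
p4 X@[7]: -2[5]-1* -3[4]-1 -4[3]-1
p5 O@[5]: -2[3]-1 -3[2]-1 -4[1]+1*
p6 X@[1] terminal -1; root [14] d7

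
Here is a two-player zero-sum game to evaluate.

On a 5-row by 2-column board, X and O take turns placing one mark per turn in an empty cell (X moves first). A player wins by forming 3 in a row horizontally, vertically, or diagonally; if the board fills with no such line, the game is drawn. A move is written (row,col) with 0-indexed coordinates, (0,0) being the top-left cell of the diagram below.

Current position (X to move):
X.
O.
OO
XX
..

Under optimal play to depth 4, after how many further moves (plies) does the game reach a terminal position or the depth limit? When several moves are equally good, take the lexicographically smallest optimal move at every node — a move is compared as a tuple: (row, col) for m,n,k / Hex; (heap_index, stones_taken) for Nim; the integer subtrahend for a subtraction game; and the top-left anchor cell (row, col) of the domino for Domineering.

PV length from [X./O./OO/XX/..]: 4 plies

[X./O./OO/XX/..] X move#1: (0,1):+0/XX/O./OO/XX/..*, (1,1):+0/X./OX/OO/XX/.., (4,0):+0/X./O./OO/XX/X., (4,1):+0/X./O./OO/XX/.X
[XX/O./OO/XX/..] O move#2: (1,1):+0/XX/OO/OO/XX/..*, (4,0):+0/XX/O./OO/XX/O., (4,1):+0/XX/O./OO/XX/.O
[XX/OO/OO/XX/..] X move#3: (4,0):+0/XX/OO/OO/XX/X.*, (4,1):+0/XX/OO/OO/XX/.X
[XX/OO/OO/XX/X.] O move#4: (4,1):+0/XX/OO/OO/XX/XO*
[XX/OO/OO/XX/XO] end (terminal +0, X#5); searched X./O./OO/XX/.. to 4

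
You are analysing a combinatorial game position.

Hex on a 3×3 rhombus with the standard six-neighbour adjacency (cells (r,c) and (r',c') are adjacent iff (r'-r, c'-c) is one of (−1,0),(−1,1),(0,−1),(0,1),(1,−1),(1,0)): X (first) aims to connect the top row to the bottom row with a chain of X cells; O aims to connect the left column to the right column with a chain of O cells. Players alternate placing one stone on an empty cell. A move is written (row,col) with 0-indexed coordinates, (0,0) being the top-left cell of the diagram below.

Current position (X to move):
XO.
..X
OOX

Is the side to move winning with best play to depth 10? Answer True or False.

X winning at [XO./..X/OOX]: True

ply 1, X at XO./..X/OOX | (0,2)=+1→XOX/..X/OOX*; (1,0)=+1→XO./X.X/OOX; (1,1)=+1→XO./.XX/OOX
ply 2: XOX/..X/OOX is terminal -1 (O); from XO./..X/OOX depth 10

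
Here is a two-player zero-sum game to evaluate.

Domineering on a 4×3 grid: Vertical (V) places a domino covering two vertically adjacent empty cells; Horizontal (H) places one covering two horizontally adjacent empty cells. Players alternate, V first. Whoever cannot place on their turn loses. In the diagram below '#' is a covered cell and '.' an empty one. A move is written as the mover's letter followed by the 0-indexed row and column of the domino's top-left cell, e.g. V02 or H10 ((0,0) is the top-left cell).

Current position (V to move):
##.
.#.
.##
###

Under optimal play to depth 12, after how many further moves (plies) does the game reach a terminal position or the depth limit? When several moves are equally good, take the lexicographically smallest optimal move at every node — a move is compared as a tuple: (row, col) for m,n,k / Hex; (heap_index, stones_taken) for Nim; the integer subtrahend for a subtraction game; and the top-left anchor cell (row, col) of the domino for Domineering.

PV length from [##./.#./.##/###]: 1 ply

ply 1, V at ##./.#./.##/### | V02=+1→###/.##/.##/###*; V10=+1→##./##./###/###
ply 2: ###/.##/.##/### is terminal -1 (H); from ##./.#./.##/### depth 12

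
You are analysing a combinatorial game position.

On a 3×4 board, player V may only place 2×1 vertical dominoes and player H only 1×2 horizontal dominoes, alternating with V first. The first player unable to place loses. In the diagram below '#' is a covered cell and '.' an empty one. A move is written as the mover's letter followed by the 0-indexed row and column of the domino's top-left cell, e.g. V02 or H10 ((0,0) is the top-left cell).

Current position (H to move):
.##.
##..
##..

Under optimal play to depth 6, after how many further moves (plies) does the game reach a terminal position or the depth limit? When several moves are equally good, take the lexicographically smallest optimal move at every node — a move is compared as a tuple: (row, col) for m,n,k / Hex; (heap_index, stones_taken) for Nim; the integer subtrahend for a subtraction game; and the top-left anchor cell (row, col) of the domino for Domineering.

ply 1, H at .##./##../##.. | H12=+1→.##./####/##..*; H22=-1→.##./##../####
ply 2: .##./####/##.. is terminal -1 (V); from .##./##../##.. depth 6

PV length from [.##./##../##..]: 1 ply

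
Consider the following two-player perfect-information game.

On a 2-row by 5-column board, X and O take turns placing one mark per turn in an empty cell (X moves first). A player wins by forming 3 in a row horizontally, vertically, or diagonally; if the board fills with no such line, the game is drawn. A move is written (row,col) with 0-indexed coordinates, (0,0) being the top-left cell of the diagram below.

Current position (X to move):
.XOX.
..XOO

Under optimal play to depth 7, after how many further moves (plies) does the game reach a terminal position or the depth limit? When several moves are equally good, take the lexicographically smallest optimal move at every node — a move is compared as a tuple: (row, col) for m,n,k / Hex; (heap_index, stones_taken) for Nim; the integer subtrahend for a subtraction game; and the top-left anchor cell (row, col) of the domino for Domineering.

ply 1, X at .XOX./..XOO | (0,0)=+0→XXOX./..XOO*; (0,4)=+0→.XOXX/..XOO; (1,0)=+0→.XOX./X.XOO; (1,1)=+0→.XOX./.XXOO
ply 2, O at XXOX./..XOO | (0,4)=+0→XXOXO/..XOO*; (1,0)=+0→XXOX./O.XOO; (1,1)=+0→XXOX./.OXOO
ply 3, X at XXOXO/..XOO | (1,0)=+0→XXOXO/X.XOO*; (1,1)=+0→XXOXO/.XXOO
ply 4, O at XXOXO/X.XOO | (1,1)=+0→XXOXO/XOXOO*
ply 5: XXOXO/XOXOO is terminal +0 (X); from .XOX./..XOO depth 7

PV length from [.XOX./..XOO]: 4 plies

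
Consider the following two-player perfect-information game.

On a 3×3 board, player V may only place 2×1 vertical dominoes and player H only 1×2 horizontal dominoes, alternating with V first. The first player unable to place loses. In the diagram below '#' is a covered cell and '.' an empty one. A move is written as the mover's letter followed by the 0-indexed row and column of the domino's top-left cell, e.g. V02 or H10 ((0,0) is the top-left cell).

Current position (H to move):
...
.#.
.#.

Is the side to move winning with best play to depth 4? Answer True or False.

H winning at [.../.#./.#.]: False

ply 1, H at .../.#./.#. | H00=-1→##./.#./.#.*; H01=-1→.##/.#./.#.
ply 2, V at ##./.#./.#. | V02=+1→###/.##/.#.*; V10=+1→##./##./##.; V12=+1→##./.##/.##
ply 3: ###/.##/.#. is terminal -1 (H); from .../.#./.#. depth 4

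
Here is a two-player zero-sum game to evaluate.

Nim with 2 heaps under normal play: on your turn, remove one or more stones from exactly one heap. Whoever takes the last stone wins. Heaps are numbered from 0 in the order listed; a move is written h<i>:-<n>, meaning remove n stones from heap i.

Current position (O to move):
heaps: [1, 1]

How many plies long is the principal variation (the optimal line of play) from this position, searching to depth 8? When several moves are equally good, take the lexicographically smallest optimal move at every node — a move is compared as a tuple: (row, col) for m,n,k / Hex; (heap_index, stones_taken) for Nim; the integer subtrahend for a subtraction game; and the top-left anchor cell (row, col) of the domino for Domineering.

PV length from [(1,1)]: 2 plies

ply 1, O at (1,1) | h0:-1=-1→(0,1)*; h1:-1=-1→(1,0)
ply 2, X at (0,1) | h1:-1=+1→(0,0)*
ply 3: (0,0) is terminal -1 (O); from (1,1) depth 8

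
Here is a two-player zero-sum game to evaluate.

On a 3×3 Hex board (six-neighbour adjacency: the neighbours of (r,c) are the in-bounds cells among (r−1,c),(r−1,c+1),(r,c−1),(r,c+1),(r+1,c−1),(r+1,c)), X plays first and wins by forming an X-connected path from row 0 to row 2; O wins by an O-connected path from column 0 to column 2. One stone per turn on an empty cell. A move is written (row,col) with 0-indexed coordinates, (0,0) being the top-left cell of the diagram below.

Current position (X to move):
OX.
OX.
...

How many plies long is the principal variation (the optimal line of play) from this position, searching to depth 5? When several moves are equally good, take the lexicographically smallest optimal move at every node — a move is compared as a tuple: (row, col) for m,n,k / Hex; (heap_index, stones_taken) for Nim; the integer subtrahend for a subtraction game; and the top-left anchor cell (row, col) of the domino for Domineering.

PV length from [OX./OX./...]: 3 plies

p1 X@[OX./OX./...]: (0,2)[OXX/OX./...]+1* (1,2)[OX./OXX/...]+1 (2,0)[OX./OX./X..]+1 (2,1)[OX./OX./.X.]+1 (2,2)[OX./OX./..X]+1
p2 O@[OXX/OX./...]: (1,2)[OXX/OXO/...]-1* (2,0)[OXX/OX./O..]-1 (2,1)[OXX/OX./.O.]-1 (2,2)[OXX/OX./..O]-1
p3 X@[OXX/OXO/...]: (2,0)[OXX/OXO/X..]+1* (2,1)[OXX/OXO/.X.]+1 (2,2)[OXX/OXO/..X]+1
p4 O@[OXX/OXO/X..] terminal -1; root [OX./OX./...] d5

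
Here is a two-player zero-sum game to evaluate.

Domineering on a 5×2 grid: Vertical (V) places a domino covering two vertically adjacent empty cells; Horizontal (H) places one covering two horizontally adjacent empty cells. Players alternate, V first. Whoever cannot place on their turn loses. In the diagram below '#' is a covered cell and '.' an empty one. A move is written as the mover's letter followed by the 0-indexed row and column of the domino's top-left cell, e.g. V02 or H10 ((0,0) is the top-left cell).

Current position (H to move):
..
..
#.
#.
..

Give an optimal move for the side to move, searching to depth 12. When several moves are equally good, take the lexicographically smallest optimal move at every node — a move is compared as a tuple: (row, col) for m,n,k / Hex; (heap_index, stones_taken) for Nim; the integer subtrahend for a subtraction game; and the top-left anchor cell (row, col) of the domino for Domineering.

H's best at [../../#./#./..]: H00

p1 H@[../../#./#./..]: H00[##/../#./#./..]+1* H10[../##/#./#./..]+1 H40[../../#./#./##]-1
p2 V@[##/../#./#./..]: V11[##/.#/##/#./..]-1* V21[##/../##/##/..]-1 V31[##/../#./##/.#]-1
p3 H@[##/.#/##/#./..]: H40[##/.#/##/#./##]+1*
p4 V@[##/.#/##/#./##] terminal -1; root [../../#./#./..] d12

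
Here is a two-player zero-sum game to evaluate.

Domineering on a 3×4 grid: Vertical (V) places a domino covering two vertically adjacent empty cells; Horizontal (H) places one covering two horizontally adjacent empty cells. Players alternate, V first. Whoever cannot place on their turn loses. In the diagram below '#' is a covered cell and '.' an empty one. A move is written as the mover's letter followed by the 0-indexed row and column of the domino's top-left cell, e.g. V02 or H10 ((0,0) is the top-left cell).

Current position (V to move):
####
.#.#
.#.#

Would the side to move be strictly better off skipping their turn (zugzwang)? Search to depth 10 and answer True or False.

ply 1, V at ####/.#.#/.#.# | V10=+1→####/##.#/##.#*; V12=+1→####/.###/.###
ply 2: ####/##.#/##.# is terminal -1 (H); from ####/.#.#/.#.# depth 10
if V skipped the turn, H would face:
~ ply 1: ####/.#.#/.#.# is terminal -1 (H); from ####/.#.#/.#.# depth 10
compare (V): move=+1 vs pass=+1

zugzwang(####/.#.#/.#.#, V) = False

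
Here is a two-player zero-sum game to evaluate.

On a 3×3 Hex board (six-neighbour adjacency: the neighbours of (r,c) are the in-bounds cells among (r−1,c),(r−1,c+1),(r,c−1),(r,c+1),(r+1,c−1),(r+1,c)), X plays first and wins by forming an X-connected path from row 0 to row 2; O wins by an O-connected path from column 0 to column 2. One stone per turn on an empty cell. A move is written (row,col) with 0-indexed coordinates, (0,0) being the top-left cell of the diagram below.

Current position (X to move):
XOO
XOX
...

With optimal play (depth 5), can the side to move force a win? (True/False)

ply 1, X at XOO/XOX/... | (2,0)=+1→XOO/XOX/X..*; (2,1)=-1→XOO/XOX/.X.; (2,2)=-1→XOO/XOX/..X
ply 2: XOO/XOX/X.. is terminal -1 (O); from XOO/XOX/... depth 5

X winning at [XOO/XOX/...]: True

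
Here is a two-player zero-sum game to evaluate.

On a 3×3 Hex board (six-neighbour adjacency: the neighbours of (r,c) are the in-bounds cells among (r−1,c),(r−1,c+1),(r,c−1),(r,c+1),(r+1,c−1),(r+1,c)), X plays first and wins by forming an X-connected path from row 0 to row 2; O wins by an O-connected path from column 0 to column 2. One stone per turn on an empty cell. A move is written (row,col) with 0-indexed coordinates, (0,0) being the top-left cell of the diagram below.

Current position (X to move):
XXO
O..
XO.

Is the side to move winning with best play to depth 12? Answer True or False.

X winning at [XXO/O../XO.]: True

ply 1, X at XXO/O../XO. | (1,1)=+1→XXO/OX./XO.*; (1,2)=-1→XXO/O.X/XO.; (2,2)=-1→XXO/O../XOX
ply 2: XXO/OX./XO. is terminal -1 (O); from XXO/O../XO. depth 12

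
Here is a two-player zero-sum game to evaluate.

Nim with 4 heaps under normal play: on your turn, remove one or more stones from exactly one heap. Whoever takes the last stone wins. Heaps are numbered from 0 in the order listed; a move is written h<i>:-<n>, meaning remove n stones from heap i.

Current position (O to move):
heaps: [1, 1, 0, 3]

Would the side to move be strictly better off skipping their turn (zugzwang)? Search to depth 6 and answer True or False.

ply 1, O at (1,1,0,3) | h0:-1=-1→(0,1,0,3); h1:-1=-1→(1,0,0,3); h3:-1=-1→(1,1,0,2); h3:-2=-1→(1,1,0,1); h3:-3=+1→(1,1,0,0)*
ply 2, X at (1,1,0,0) | h0:-1=-1→(0,1,0,0)*; h1:-1=-1→(1,0,0,0)
ply 3, O at (0,1,0,0) | h1:-1=+1→(0,0,0,0)*
ply 4: (0,0,0,0) is terminal -1 (X); from (1,1,0,3) depth 6
pass branch (X moves first from the same position):
  | ply 1, X at (1,1,0,3) | h0:-1=-1→(0,1,0,3); h1:-1=-1→(1,0,0,3); h3:-1=-1→(1,1,0,2); h3:-2=-1→(1,1,0,1); h3:-3=+1→(1,1,0,0)*
  | ply 2, O at (1,1,0,0) | h0:-1=-1→(0,1,0,0)*; h1:-1=-1→(1,0,0,0)
  | ply 3, X at (0,1,0,0) | h1:-1=+1→(0,0,0,0)*
  | ply 4: (0,0,0,0) is terminal -1 (O); from (1,1,0,3) depth 6
O moving scores +1; O passing scores -1

zugzwang((1,1,0,3), O) = False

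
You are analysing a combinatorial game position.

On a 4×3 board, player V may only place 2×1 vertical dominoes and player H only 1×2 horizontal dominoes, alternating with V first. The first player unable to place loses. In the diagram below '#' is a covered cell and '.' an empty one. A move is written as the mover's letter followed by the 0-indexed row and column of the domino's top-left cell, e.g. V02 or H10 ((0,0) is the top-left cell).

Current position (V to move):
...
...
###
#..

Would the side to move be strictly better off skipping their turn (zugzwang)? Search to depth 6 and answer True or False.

zugzwang(.../.../###/#.., V) = False

ply 1, V at .../.../###/#.. | V00=-1→#../#../###/#..; V01=+1→.#./.#./###/#..*; V02=-1→..#/..#/###/#..
ply 2, H at .#./.#./###/#.. | H31=-1→.#./.#./###/###*
ply 3, V at .#./.#./###/### | V00=+1→##./##./###/###*; V02=+1→.##/.##/###/###
ply 4: ##./##./###/### is terminal -1 (H); from .../.../###/#.. depth 6
suppose V passes — search the same position with H to move:
pass> ply 1, H at .../.../###/#.. | H00=+1→##./.../###/#..*; H01=+1→.##/.../###/#..; H10=+1→.../##./###/#..; H11=+1→.../.##/###/#..; H31=-1→.../.../###/###
pass> ply 2, V at ##./.../###/#.. | V02=-1→###/..#/###/#..*
pass> ply 3, H at ###/..#/###/#.. | H10=+1→###/###/###/#..*; H31=+1→###/..#/###/###
pass> ply 4: ###/###/###/#.. is terminal -1 (V); from .../.../###/#.. depth 6
for V: play +1, pass -1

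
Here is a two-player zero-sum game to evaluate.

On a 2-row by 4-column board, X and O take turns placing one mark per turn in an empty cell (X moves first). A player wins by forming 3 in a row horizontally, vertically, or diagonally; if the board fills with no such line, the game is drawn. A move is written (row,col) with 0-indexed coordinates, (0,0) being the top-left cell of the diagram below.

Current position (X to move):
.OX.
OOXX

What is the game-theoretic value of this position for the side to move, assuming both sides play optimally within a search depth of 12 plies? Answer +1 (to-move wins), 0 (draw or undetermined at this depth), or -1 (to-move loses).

value(.OX./OOXX, X) = 0

ply 1, X at .OX./OOXX | (0,0)=+0→XOX./OOXX*; (0,3)=+0→.OXX/OOXX
ply 2, O at XOX./OOXX | (0,3)=+0→XOXO/OOXX*
ply 3: XOXO/OOXX is terminal +0 (X); from .OX./OOXX depth 12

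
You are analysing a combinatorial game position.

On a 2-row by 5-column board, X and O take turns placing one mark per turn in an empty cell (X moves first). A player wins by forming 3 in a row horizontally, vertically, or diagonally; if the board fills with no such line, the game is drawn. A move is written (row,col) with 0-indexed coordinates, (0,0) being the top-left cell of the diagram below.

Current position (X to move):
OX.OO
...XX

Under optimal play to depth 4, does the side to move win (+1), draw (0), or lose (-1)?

value(OX.OO/...XX, X) = +1

p1 X@[OX.OO/...XX]: (0,2)[OXXOO/...XX]+0 (1,0)[OX.OO/X..XX]-1 (1,1)[OX.OO/.X.XX]-1 (1,2)[OX.OO/..XXX]+1*
p2 O@[OX.OO/..XXX] terminal -1; root [OX.OO/...XX] d4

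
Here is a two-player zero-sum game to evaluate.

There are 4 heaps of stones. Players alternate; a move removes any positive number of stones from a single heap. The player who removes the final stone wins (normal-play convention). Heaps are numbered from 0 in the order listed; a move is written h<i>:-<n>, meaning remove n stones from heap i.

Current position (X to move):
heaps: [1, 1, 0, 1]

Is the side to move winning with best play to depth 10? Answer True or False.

[(1,1,0,1)] X move#1: h0:-1:+1/(0,1,0,1)*, h1:-1:+1/(1,0,0,1), h3:-1:+1/(1,1,0,0)
[(0,1,0,1)] O move#2: h1:-1:-1/(0,0,0,1)*, h3:-1:-1/(0,1,0,0)
[(0,0,0,1)] X move#3: h3:-1:+1/(0,0,0,0)*
[(0,0,0,0)] end (terminal -1, O#4); searched (1,1,0,1) to 10

X winning at [(1,1,0,1)]: True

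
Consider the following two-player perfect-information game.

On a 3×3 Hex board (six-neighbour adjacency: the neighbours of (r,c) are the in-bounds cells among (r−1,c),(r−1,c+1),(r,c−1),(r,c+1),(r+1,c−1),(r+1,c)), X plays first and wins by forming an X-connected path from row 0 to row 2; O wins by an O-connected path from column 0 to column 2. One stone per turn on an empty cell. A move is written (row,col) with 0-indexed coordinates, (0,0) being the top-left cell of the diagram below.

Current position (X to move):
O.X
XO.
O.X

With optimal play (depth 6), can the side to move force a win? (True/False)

p1 X@[O.X/XO./O.X]: (0,1)[OXX/XO./O.X]-1 (1,2)[O.X/XOX/O.X]+1* (2,1)[O.X/XO./OXX]-1
p2 O@[O.X/XOX/O.X] terminal -1; root [O.X/XO./O.X] d6

X winning at [O.X/XO./O.X]: True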